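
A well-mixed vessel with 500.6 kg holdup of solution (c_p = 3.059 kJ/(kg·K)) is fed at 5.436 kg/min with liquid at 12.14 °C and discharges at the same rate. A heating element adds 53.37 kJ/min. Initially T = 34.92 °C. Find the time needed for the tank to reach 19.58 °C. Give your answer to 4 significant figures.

141.1 min

Heat balance on the well-mixed liquid: M c_p dT/dt = ṁ c_p (T_in − T) + 53.37.
τ = M/ṁ = 92.0898 min; T_ss = T_in + Q̇/(ṁ c_p) = 15.3495 °C.
T(t) = T_ss + (T₀ − T_ss) e^(−t/τ). Set T = 19.58:
e^(−t/τ) = (19.58 − 15.3495)/(34.92 − 15.3495) = 0.216167
t = −92.0898 · ln(0.216167) = 141.054 min.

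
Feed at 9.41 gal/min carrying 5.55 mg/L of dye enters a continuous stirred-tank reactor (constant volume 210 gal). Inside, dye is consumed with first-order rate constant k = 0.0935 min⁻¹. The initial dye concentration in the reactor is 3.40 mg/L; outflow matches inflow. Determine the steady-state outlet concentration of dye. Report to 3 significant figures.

1.80 mg/L

Species balance: V dC/dt = Q C_in − Q C − k V C.
At steady state: 0 = Q C_in − (Q + kV) C_ss, so C_ss = Q C_in/(Q + kV).
C_ss = 9.41·5.55/(9.41 + 0.0935·210) = 52.225/29.045 = 1.7981 mg/L.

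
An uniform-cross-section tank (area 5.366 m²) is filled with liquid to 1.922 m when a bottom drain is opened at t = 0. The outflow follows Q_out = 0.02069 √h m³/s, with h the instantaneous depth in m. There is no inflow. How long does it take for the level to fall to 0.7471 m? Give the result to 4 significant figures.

270.8 s

Mass balance (ρ constant): A dh/dt = −0.02069 √h.
∫ h^(−1/2) dh = −(0.02069/A) ∫ dt, giving 2√h = 2√h₀ − (0.02069/A) t.
t = 2A(√h₀ − √h)/0.02069 = 2·5.366·(√1.922 − √0.7471)/0.02069
  = 10.7320 × (1.38636 − 0.864349) / 0.02069 = 270.770 s.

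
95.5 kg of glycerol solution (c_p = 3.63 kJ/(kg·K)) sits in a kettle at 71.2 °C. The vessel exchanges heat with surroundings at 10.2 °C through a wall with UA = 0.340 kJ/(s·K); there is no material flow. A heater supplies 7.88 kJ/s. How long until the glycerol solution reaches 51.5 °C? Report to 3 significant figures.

750 s

First-law balance (no shaft work): M c_p dT/dt = −UA(T − T_amb) + Q̇.
τ = M c_p/UA = 1019.6 s; T_ss = T_amb + Q̇/UA = 10.2 + 7.88/0.340 = 33.376 °C.
T(t) = T_ss + (T₀ − T_ss)e^(−t/τ); set T = 51.5:
t = −τ ln[(T − T_ss)/(T₀ − T_ss)] = −1019.6 · ln(0.47916) = 750.14 s.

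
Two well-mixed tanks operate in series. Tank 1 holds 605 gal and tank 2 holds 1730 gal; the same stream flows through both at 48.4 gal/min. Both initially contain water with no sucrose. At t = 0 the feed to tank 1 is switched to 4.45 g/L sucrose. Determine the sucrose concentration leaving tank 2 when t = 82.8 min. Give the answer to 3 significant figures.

3.78 g/L

Time constants: τᵢ = Vᵢ/Q for each well-mixed tank.
τ₁ = 605/48.4 = 12.500 min; τ₂ = 1730/48.4 = 35.744 min.
Solving the cascade with C₁(0)=C₂(0)=0 gives C₂(t) = C_in[1 − (τ₁ e^(−t/τ₁) − τ₂ e^(−t/τ₂))/(τ₁ − τ₂)].
At t = 82.8: e^(−t/τ₁) = 0.0013281, e^(−t/τ₂) = 0.098620.
C₂ = 4.45·[1 − (12.500·0.0013281 − 35.744·0.098620)/(-23.244)] = 4.45·0.84906 = 3.7783 g/L.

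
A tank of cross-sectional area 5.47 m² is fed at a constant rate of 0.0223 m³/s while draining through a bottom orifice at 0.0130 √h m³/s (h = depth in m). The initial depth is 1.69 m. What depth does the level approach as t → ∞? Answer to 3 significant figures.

A dh/dt = Q_in − 0.0130 √h. Steady state requires inflow = outflow:
Q_in = 0.0130 √h_ss ⇒ √h_ss = 0.0223/0.0130 = 1.7154.
h_ss = 1.7154² = 2.9425 m. (Since h₀ = 1.69 m < h_ss, the level will rise toward this value.)

2.94 m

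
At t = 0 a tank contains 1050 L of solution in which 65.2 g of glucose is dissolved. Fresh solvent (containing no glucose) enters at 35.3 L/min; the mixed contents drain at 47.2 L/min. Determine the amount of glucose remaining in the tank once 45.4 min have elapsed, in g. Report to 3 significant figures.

3.71 g

Let m(t) be the amount of glucose. Volume: V(t) = V₀ + (Q_in − Q_out) t = 1050 − 11.900 t; V(45.4) = 509.74 L.
Solute balance: dm/dt = 0 − Q_out C = −Q_out m/V(t).
dm/m = −Q_out dt/(V₀ − 11.900 t); integrating gives ln(m/m₀) = −(Q_out/(Q_in−Q_out)) ln(V/V₀).
m = m₀ (V₀/V)^(Q_out/(Q_in−Q_out)) = 65.2 × (1050/509.74)^(-3.9664) = 3.7105 g.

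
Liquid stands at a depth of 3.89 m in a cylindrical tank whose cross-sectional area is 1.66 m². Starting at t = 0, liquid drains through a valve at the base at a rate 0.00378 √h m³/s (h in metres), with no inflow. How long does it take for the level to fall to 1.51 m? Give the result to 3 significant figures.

Accumulation of liquid (constant cross-section A): A dh/dt = −0.00378 √h.
∫ h^(−1/2) dh = −(0.00378/A) ∫ dt, giving 2√h = 2√h₀ − (0.00378/A) t.
t = 2A(√h₀ − √h)/0.00378 = 2·1.66·(√3.89 − √1.51)/0.00378
  = 3.3200 × (1.9723 − 1.2288) / 0.00378 = 653.01 s.

653 s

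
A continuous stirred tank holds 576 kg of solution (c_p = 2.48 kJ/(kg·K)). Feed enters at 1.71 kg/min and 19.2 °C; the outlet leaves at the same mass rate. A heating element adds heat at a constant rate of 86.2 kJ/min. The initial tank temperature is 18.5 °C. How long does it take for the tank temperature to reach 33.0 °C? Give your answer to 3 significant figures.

394 min

First-law balance (no shaft work): M c_p dT/dt = ṁ c_p (T_in − T) + 86.2.
τ = M/ṁ = 336.84 min; T_ss = T_in + Q̇/(ṁ c_p) = 39.526 °C.
T(t) = T_ss + (T₀ − T_ss) e^(−t/τ). Set T = 33.0:
e^(−t/τ) = (33.0 − 39.526)/(18.5 − 39.526) = 0.31039
t = −336.84 · ln(0.31039) = 394.08 min.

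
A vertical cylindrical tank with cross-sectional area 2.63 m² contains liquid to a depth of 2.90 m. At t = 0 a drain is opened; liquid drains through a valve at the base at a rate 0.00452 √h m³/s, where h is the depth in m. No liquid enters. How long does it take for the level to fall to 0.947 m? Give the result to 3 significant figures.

849 s

Unsteady balance on liquid volume: A dh/dt = −0.00452 √h.
This is separable: 2 d(√h)/dt = −0.00452/A, so √h = √h₀ − (0.00452/(2A)) t.
t = 2A(√h₀ − √h)/0.00452 = 2·2.63·(√2.90 − √0.947)/0.00452
  = 5.2600 × (1.7029 − 0.97314) / 0.00452 = 849.28 s.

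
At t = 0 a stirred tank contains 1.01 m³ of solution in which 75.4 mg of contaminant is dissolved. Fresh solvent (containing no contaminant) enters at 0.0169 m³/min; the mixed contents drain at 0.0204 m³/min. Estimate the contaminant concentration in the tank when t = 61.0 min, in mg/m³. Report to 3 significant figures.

23.7 mg/m³

Total volume: dV/dt = Q_in − Q_out = -0.0035000 m³/min, so V(t) = 1.01 − 0.0035000 t and V(61.0) = 0.79650 m³.
Solute balance: dm/dt = 0 − Q_out C = −Q_out m/V(t).
dm/m = −Q_out dt/(V₀ − 0.0035000 t); integrating gives ln(m/m₀) = −(Q_out/(Q_in−Q_out)) ln(V/V₀).
m = m₀ (V₀/V)^(Q_out/(Q_in−Q_out)) = 75.4 × (1.01/0.79650)^(-5.8286) = 18.890 mg.
C = m/V = 18.890/0.79650 = 23.717 mg/m³.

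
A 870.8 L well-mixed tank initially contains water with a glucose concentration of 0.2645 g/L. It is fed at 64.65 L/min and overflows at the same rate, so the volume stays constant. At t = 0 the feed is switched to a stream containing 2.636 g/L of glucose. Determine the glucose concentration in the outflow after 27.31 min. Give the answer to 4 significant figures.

Unsteady species balance (constant V, well mixed): V dC/dt = Q(C_in − C).
Time constant τ = V/Q = 870.8/64.65 = 13.4695 min.
Integrating: C(t) = C_in + (C₀ − C_in) e^(−t/τ).
C(27.31) = 2.636 + (0.2645 − 2.636)·e^(−27.31/13.4695) = 2.636 + (-2.37150)·0.131658 = 2.32377 g/L.

2.324 g/L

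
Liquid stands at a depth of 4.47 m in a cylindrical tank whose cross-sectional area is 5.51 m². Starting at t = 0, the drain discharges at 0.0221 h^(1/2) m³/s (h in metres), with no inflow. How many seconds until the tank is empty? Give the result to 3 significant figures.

Mass balance (ρ constant): A dh/dt = −0.0221 √h.
Separate and integrate: 2(√h − √h₀) = −(0.0221/A) t.
Tank is empty when √h = 0: t_empty = 2A√h₀/0.0221.
t_empty = 2·5.51·√4.47/0.0221 = 11.020·2.1142/0.0221 = 1054.2 s.

1050 s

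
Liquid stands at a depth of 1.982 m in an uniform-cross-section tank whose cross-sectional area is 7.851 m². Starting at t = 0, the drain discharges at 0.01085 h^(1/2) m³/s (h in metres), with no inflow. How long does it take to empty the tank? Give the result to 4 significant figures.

Accumulation of liquid (constant cross-section A): A dh/dt = −0.01085 √h.
Separate and integrate: 2(√h − √h₀) = −(0.01085/A) t.
Set h = 0: 2√h₀ = (0.01085/A) t_empty ⇒ t_empty = 2A√h₀/0.01085.
t_empty = 2·7.851·√1.982/0.01085 = 15.7020·1.40784/0.01085 = 2037.40 s.

2037 s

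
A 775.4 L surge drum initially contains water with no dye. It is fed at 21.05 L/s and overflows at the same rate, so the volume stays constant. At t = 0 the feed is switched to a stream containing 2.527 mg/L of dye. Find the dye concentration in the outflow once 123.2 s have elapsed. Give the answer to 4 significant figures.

Species balance on the tank: V dC/dt = Q(C_in − C).
Rewrite as dC/dt + C/τ = C_in/τ, τ = V/Q = 36.8361 s.
This is linear first-order; C(t) = C_in + (C₀ − C_in) e^(−t/τ).
C(123.2) = 2.527 + (0 − 2.527)·e^(−123.2/36.8361) = 2.527 + (-2.52700)·0.0352763 = 2.43786 mg/L.

2.438 mg/L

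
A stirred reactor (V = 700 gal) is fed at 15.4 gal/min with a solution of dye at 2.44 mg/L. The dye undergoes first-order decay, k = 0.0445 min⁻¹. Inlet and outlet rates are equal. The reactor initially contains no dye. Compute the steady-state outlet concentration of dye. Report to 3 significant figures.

0.807 mg/L

Species balance: V dC/dt = Q C_in − Q C − k V C.
At steady state: 0 = Q C_in − (Q + kV) C_ss, so C_ss = Q C_in/(Q + kV).
C_ss = 15.4·2.44/(15.4 + 0.0445·700) = 37.576/46.550 = 0.80722 mg/L.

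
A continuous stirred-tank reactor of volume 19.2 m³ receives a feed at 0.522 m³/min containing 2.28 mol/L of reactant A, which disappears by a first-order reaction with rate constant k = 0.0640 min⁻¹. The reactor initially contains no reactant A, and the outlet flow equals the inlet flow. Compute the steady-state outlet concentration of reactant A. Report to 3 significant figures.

0.680 mol/L

Species balance: V dC/dt = Q C_in − Q C − k V C.
Steady state (dC/dt = 0): C_ss = Q C_in/(Q + kV) = C_in/(1 + kV/Q).
C_ss = 0.522·2.28/(0.522 + 0.0640·19.2) = 1.1902/1.7508 = 0.67978 mol/L.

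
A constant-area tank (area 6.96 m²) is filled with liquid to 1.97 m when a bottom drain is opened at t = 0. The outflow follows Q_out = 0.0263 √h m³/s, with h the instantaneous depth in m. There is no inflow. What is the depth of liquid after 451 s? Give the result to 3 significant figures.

0.304 m

Unsteady balance on liquid volume: A dh/dt = −0.0263 √h.
This is separable: 2 d(√h)/dt = −0.0263/A, so √h = √h₀ − (0.0263/(2A)) t.
√h = √1.97 − 0.0263·451/(2·6.96) = 1.4036 − 0.85210 = 0.55146.
h = 0.55146² = 0.30411 m.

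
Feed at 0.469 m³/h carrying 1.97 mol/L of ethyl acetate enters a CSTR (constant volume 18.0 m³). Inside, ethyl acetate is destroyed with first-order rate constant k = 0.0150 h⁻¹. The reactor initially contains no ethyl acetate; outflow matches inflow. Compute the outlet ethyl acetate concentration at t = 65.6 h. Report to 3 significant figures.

V dC/dt = Q(C_in − C) − k V C.
dC/dt = (Q/V) C_in − (Q/V + k) C; effective rate a = Q/V + k = 0.026056 + 0.0150 = 0.041056 h⁻¹.
C_ss = Q C_in/(Q + kV) = 1.2502 mol/L; C(t) = C_ss + (C₀ − C_ss) e^(−a t).
C(65.6) = 1.2502 + (-1.2502)·e^(−0.041056·65.6) = 1.2502 + (-1.2502)·0.067661 = 1.1657 mol/L.

1.17 mol/L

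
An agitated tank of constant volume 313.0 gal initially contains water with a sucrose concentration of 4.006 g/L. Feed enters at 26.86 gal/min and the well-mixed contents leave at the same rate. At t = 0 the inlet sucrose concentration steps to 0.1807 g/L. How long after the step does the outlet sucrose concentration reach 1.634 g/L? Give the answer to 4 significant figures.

11.28 min

Accumulation = in − out for the solute gives V dC/dt = Q(C_in − C), so τ = V/Q = 11.6530 min.
C(t) = C_in + (C₀ − C_in) e^(−t/τ). Set C = 1.634 and solve for t:
e^(−t/τ) = (C − C_in)/(C₀ − C_in) = (1.634 − 0.1807)/(4.006 − 0.1807) = 0.379918
t = −τ ln(…) = 11.6530 × 0.967800 = 11.2778 min.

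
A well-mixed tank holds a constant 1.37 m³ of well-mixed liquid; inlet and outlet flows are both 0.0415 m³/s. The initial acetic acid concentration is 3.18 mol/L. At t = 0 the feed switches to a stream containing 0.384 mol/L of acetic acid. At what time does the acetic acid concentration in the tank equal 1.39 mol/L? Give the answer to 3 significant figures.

Mass balance on the solute (V constant): V dC/dt = Q(C_in − C), so τ = V/Q = 33.012 s.
C(t) = C_in + (C₀ − C_in) e^(−t/τ). Set C = 1.39 and solve for t:
e^(−t/τ) = (C − C_in)/(C₀ − C_in) = (1.39 − 0.384)/(3.18 − 0.384) = 0.35980
t = −τ ln(…) = 33.012 × 1.0222 = 33.745 s.

33.7 s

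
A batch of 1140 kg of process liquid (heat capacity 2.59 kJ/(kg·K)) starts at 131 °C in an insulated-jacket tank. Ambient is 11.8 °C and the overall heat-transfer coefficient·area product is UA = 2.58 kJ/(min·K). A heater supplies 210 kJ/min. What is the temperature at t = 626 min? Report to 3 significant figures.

Lumped-capacitance energy balance: M c_p dT/dt = UA(T_amb − T) + Q̇.
dT/dt = (T_ss − T)/τ with T_ss = T_amb + Q̇/UA = 11.8 + 210/2.58 = 93.195 °C, τ = M c_p/UA = 1140·2.59/2.58 = 1144.4 min.
This is linear first-order; T(t) = T_ss + (T₀ − T_ss) e^(−t/τ).
T(626) = 93.195 + (37.805)·0.57868 = 115.07 °C.

115 °C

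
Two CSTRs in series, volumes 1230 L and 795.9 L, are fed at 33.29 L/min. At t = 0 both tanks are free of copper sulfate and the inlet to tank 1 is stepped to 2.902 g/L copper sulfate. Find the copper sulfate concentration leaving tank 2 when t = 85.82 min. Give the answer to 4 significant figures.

Each tank obeys Vᵢ dCᵢ/dt = Q(Cᵢ₋₁ − Cᵢ), so τᵢ = Vᵢ/Q.
τ₁ = 1230/33.29 = 36.9480 min; τ₂ = 795.9/33.29 = 23.9081 min.
Solving the cascade with C₁(0)=C₂(0)=0 gives C₂(t) = C_in[1 − (τ₁ e^(−t/τ₁) − τ₂ e^(−t/τ₂))/(τ₁ − τ₂)].
At t = 85.82: e^(−t/τ₁) = 0.0980065, e^(−t/τ₂) = 0.0276099.
C₂ = 2.902·[1 − (36.9480·0.0980065 − 23.9081·0.0276099)/(13.0400)] = 2.902·0.772925 = 2.24303 g/L.

2.243 g/L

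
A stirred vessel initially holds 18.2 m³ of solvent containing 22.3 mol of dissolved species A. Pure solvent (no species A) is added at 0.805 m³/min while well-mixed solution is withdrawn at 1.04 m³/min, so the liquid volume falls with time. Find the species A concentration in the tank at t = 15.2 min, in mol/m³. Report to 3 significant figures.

0.580 mol/m³

Let m(t) be the amount of species A. Volume: V(t) = V₀ + (Q_in − Q_out) t = 18.2 − 0.23500 t; V(15.2) = 14.628 m³.
Species balance (pure solvent in): dm/dt = −Q_out · m/V(t).
Separate: dm/m = −Q_out dt/V(t) ⇒ ln(m/m₀) = −(Q_out/(Q_in−Q_out)) ln(V/V₀).
m = m₀ (V₀/V)^(Q_out/(Q_in−Q_out)) = 22.3 × (18.2/14.628)^(-4.4255) = 8.4797 mol.
C = m/V = 8.4797/14.628 = 0.57969 mol/m³.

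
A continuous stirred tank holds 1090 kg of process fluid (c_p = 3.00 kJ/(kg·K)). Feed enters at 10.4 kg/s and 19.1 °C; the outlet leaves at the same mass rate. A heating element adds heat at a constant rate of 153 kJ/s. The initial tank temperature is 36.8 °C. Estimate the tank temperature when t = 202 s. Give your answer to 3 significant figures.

Heat balance on the well-mixed liquid: M c_p dT/dt = ṁ c_p (T_in − T) + 153.
τ = M/ṁ = 104.81 s; T_ss = T_in + Q̇/(ṁ c_p) = 19.1 + 153/(10.4·3.00) = 24.004 °C.
Integrating: T(t) = T_ss + (T₀ − T_ss) e^(−t/τ).
T(202) = 24.004 + (12.796)·e^(−202/104.81) = 24.004 + (12.796)·0.14553 = 25.866 °C.

25.9 °C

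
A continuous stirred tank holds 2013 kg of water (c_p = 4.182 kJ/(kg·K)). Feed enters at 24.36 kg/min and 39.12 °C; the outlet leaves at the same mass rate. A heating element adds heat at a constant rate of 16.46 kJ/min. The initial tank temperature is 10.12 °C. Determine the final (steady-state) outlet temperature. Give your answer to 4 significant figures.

First-law balance (no shaft work): M c_p dT/dt = ṁ c_p (T_in − T) + 16.46.
At steady state dT/dt = 0 ⇒ T_ss = T_in + Q̇/(ṁ c_p) = 39.12 + 16.46/(24.36·4.182) = 39.2816 °C.

39.28 °C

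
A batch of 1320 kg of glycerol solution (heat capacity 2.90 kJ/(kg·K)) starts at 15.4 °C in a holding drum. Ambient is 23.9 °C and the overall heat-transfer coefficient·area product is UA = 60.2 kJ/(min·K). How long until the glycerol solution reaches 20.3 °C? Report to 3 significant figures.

M c_p dT/dt = −UA(T − T_amb).
τ = M c_p/UA = 63.588 min; T_ss = T_amb = 23.900 °C.
T(t) = T_ss + (T₀ − T_ss)e^(−t/τ); set T = 20.3:
t = −τ ln[(T − T_ss)/(T₀ − T_ss)] = −63.588 · ln(0.42353) = 54.631 min.

54.6 min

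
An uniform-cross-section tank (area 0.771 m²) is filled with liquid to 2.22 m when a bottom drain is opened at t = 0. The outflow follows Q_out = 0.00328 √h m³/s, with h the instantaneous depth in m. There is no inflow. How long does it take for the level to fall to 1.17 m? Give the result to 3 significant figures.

A dh/dt = −Q_out = −0.00328 √h.
∫ h^(−1/2) dh = −(0.00328/A) ∫ dt, giving 2√h = 2√h₀ − (0.00328/A) t.
t = 2A(√h₀ − √h)/0.00328 = 2·0.771·(√2.22 − √1.17)/0.00328
  = 1.5420 × (1.4900 − 1.0817) / 0.00328 = 191.95 s.

192 s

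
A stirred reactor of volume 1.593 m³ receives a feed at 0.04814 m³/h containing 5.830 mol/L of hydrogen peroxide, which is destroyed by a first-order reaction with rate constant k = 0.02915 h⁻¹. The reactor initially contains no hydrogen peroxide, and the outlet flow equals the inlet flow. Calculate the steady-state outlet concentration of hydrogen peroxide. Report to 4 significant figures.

Accumulation = in − out − consumed: V dC/dt = Q C_in − Q C − k V C.
At steady state: 0 = Q C_in − (Q + kV) C_ss, so C_ss = Q C_in/(Q + kV).
C_ss = 0.04814·5.830/(0.04814 + 0.02915·1.593) = 0.280656/0.0945759 = 2.96752 mol/L.

2.968 mol/L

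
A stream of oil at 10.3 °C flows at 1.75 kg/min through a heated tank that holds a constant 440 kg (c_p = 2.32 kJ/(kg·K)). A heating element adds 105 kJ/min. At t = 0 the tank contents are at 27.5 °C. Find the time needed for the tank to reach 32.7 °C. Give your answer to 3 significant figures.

231 min

First-law balance (no shaft work): M c_p dT/dt = ṁ c_p (T_in − T) + 105.
τ = M/ṁ = 251.43 min; T_ss = T_in + Q̇/(ṁ c_p) = 36.162 °C.
T(t) = T_ss + (T₀ − T_ss) e^(−t/τ). Set T = 32.7:
e^(−t/τ) = (32.7 − 36.162)/(27.5 − 36.162) = 0.39968
t = −251.43 · ln(0.39968) = 230.58 min.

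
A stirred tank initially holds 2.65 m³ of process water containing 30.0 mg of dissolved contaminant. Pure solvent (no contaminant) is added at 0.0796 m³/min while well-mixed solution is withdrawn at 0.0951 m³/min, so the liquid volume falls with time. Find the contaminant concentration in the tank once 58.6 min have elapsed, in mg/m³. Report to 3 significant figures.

Total volume: dV/dt = Q_in − Q_out = -0.015500 m³/min, so V(t) = 2.65 − 0.015500 t and V(58.6) = 1.7417 m³.
No contaminant enters, so dm/dt = −Q_out · (m/V).
Separate: dm/m = −Q_out dt/V(t) ⇒ ln(m/m₀) = −(Q_out/(Q_in−Q_out)) ln(V/V₀).
m = m₀ (V₀/V)^(Q_out/(Q_in−Q_out)) = 30.0 × (2.65/1.7417)^(-6.1355) = 2.2845 mg.
C = m/V = 2.2845/1.7417 = 1.3116 mg/m³.

1.31 mg/m³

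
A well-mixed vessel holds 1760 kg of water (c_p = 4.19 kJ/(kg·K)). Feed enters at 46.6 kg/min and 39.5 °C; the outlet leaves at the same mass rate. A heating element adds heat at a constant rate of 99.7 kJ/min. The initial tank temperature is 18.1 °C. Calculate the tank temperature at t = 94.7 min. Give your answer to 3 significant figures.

38.2 °C

Energy balance: M c_p dT/dt = ṁ c_p (T_in − T) + 99.7.
Rearrange: dT/dt = (T_ss − T)/τ with τ = M/ṁ = 37.768 min and T_ss = T_in + Q̇/(ṁ c_p) = 40.011 °C.
Integrating: T(t) = T_ss + (T₀ − T_ss) e^(−t/τ).
T(94.7) = 40.011 + (-21.911)·e^(−94.7/37.768) = 40.011 + (-21.911)·0.081480 = 38.225 °C.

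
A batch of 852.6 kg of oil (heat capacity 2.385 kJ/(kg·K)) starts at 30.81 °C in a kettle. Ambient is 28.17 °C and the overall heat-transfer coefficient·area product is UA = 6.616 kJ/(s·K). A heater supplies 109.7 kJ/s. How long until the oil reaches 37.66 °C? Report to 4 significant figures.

Heat balance on the well-mixed liquid: M c_p dT/dt = −UA(T − T_amb) + Q̇.
τ = M c_p/UA = 307.354 s; T_ss = T_amb + Q̇/UA = 28.17 + 109.7/6.616 = 44.7510 °C.
T(t) = T_ss + (T₀ − T_ss)e^(−t/τ); set T = 37.66:
t = −τ ln[(T − T_ss)/(T₀ − T_ss)] = −307.354 · ln(0.508644) = 207.773 s.

207.8 s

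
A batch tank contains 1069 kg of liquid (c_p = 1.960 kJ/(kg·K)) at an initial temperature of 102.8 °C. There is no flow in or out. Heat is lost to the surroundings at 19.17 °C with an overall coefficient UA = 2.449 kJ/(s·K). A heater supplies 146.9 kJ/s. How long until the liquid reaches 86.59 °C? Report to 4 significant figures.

989.7 s

M c_p dT/dt = −UA(T − T_amb) + Q̇.
τ = M c_p/UA = 855.549 s; T_ss = T_amb + Q̇/UA = 19.17 + 146.9/2.449 = 79.1537 °C.
T(t) = T_ss + (T₀ − T_ss)e^(−t/τ); set T = 86.59:
t = −τ ln[(T − T_ss)/(T₀ − T_ss)] = −855.549 · ln(0.314481) = 989.725 s.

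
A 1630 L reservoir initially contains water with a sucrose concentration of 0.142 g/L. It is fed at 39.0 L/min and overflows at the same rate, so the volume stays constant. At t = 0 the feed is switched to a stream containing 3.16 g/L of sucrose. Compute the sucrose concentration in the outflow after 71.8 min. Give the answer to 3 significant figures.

2.62 g/L

Unsteady species balance (constant V, well mixed): V dC/dt = Q(C_in − C).
Rewrite as dC/dt + C/τ = C_in/τ, τ = V/Q = 41.795 min.
Solution: C(t) = C_in + (C₀ − C_in) e^(−t/τ).
C(71.8) = 3.16 + (0.142 − 3.16)·e^(−71.8/41.795) = 3.16 + (-3.0180)·0.17944 = 2.6184 g/L.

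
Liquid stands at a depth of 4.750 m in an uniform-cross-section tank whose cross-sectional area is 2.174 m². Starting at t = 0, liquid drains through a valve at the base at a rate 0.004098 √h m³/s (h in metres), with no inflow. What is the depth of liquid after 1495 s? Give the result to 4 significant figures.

Unsteady balance on liquid volume: A dh/dt = −0.004098 √h.
This is separable: 2 d(√h)/dt = −0.004098/A, so √h = √h₀ − (0.004098/(2A)) t.
√h = √4.750 − 0.004098·1495/(2·2.174) = 2.17945 − 1.40904 = 0.770409.
h = 0.770409² = 0.593529 m.

0.5935 m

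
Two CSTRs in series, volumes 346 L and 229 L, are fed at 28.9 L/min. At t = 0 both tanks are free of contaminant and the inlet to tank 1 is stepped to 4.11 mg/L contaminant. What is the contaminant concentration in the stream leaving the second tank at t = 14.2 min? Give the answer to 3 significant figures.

Species balance on tank i: dCᵢ/dt = (Cᵢ₋₁ − Cᵢ)/τᵢ with τᵢ = Vᵢ/Q.
τ₁ = 346/28.9 = 11.972 min; τ₂ = 229/28.9 = 7.9239 min.
Solving the cascade with C₁(0)=C₂(0)=0 gives C₂(t) = C_in[1 − (τ₁ e^(−t/τ₁) − τ₂ e^(−t/τ₂))/(τ₁ − τ₂)].
At t = 14.2: e^(−t/τ₁) = 0.30542, e^(−t/τ₂) = 0.16662.
C₂ = 4.11·[1 − (11.972·0.30542 − 7.9239·0.16662)/(4.0484)] = 4.11·0.42291 = 1.7382 mg/L.

1.74 mg/L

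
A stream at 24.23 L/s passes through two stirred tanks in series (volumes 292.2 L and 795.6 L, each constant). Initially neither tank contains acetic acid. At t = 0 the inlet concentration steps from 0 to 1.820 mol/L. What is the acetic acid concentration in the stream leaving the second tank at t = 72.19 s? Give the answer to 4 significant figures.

Time constants: τᵢ = Vᵢ/Q for each well-mixed tank.
τ₁ = 292.2/24.23 = 12.0594 s; τ₂ = 795.6/24.23 = 32.8353 s.
Tank 1: C₁ = C_in(1 − e^(−t/τ₁)). Tank 2 (τ₁ ≠ τ₂): C₂ = C_in[1 − (τ₁ e^(−t/τ₁) − τ₂ e^(−t/τ₂))/(τ₁ − τ₂)].
At t = 72.19: e^(−t/τ₁) = 0.00251323, e^(−t/τ₂) = 0.110964.
C₂ = 1.820·[1 − (12.0594·0.00251323 − 32.8353·0.110964)/(-20.7759)] = 1.820·0.826085 = 1.50347 mol/L.

1.503 mol/L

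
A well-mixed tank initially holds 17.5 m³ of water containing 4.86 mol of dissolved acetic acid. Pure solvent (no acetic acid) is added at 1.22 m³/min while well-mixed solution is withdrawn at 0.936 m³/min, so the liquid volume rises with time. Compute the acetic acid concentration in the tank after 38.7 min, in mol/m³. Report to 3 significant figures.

Total volume: dV/dt = Q_in − Q_out = 0.28400 m³/min, so V(t) = 17.5 + 0.28400 t and V(38.7) = 28.491 m³.
Solute balance: dm/dt = 0 − Q_out C = −Q_out m/V(t).
Separate: dm/m = −Q_out dt/V(t) ⇒ ln(m/m₀) = −(Q_out/(Q_in−Q_out)) ln(V/V₀).
m = m₀ (V₀/V)^(Q_out/(Q_in−Q_out)) = 4.86 × (17.5/28.491)^(3.2958) = 0.97506 mol.
C = m/V = 0.97506/28.491 = 0.034224 mol/m³.

0.0342 mol/m³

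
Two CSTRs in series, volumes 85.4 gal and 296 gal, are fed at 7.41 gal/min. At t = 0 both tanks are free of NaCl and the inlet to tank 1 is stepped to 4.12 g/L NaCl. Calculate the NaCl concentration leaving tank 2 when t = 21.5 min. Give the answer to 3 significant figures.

0.998 g/L

Each tank obeys Vᵢ dCᵢ/dt = Q(Cᵢ₋₁ − Cᵢ), so τᵢ = Vᵢ/Q.
τ₁ = 85.4/7.41 = 11.525 min; τ₂ = 296/7.41 = 39.946 min.
Solving the cascade with C₁(0)=C₂(0)=0 gives C₂(t) = C_in[1 − (τ₁ e^(−t/τ₁) − τ₂ e^(−t/τ₂))/(τ₁ − τ₂)].
At t = 21.5: e^(−t/τ₁) = 0.15482, e^(−t/τ₂) = 0.58378.
C₂ = 4.12·[1 − (11.525·0.15482 − 39.946·0.58378)/(-28.421)] = 4.12·0.24227 = 0.99814 g/L.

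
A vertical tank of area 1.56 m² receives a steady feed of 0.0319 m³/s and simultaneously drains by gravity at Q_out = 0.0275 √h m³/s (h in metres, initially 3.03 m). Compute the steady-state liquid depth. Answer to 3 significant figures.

1.35 m

Level balance: A dh/dt = 0.0319 − 0.0275 √h. Setting dh/dt = 0:
Q_in = 0.0275 √h_ss ⇒ √h_ss = 0.0319/0.0275 = 1.1600.
h_ss = 1.1600² = 1.3456 m. (Since h₀ = 3.03 m > h_ss, the level will fall toward this value.)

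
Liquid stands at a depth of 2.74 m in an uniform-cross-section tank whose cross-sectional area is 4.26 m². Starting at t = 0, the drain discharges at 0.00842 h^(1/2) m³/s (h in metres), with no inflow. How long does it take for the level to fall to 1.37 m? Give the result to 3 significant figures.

491 s

Unsteady balance on liquid volume: A dh/dt = −0.00842 √h.
Separate and integrate: 2(√h − √h₀) = −(0.00842/A) t.
t = 2A(√h₀ − √h)/0.00842 = 2·4.26·(√2.74 − √1.37)/0.00842
  = 8.5200 × (1.6553 − 1.1705) / 0.00842 = 490.58 s.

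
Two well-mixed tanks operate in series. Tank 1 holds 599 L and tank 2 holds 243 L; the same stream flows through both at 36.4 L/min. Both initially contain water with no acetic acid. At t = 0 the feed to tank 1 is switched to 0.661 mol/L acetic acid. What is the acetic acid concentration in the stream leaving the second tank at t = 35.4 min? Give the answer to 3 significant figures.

Species balance on tank i: dCᵢ/dt = (Cᵢ₋₁ − Cᵢ)/τᵢ with τᵢ = Vᵢ/Q.
τ₁ = 599/36.4 = 16.456 min; τ₂ = 243/36.4 = 6.6758 min.
Tank 1: C₁ = C_in(1 − e^(−t/τ₁)). Tank 2 (τ₁ ≠ τ₂): C₂ = C_in[1 − (τ₁ e^(−t/τ₁) − τ₂ e^(−t/τ₂))/(τ₁ − τ₂)].
At t = 35.4: e^(−t/τ₁) = 0.11635, e^(−t/τ₂) = 0.0049781.
C₂ = 0.661·[1 − (16.456·0.11635 − 6.6758·0.0049781)/(9.7802)] = 0.661·0.80764 = 0.53385 mol/L.

0.534 mol/L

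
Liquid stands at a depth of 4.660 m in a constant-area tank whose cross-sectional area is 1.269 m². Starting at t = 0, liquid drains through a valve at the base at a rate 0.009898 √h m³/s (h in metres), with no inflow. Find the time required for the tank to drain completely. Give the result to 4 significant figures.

A dh/dt = −Q_out = −0.009898 √h.
Separate and integrate: 2(√h − √h₀) = −(0.009898/A) t.
Set h = 0: 2√h₀ = (0.009898/A) t_empty ⇒ t_empty = 2A√h₀/0.009898.
t_empty = 2·1.269·√4.660/0.009898 = 2.53800·2.15870/0.009898 = 553.525 s.

553.5 s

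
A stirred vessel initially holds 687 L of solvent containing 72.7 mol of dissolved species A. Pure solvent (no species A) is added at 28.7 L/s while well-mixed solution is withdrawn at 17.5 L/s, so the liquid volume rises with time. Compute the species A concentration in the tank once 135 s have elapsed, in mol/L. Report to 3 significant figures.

Let m(t) be the amount of species A. Volume: V(t) = V₀ + (Q_in − Q_out) t = 687 + 11.200 t; V(135) = 2199.0 L.
No species A enters, so dm/dt = −Q_out · (m/V).
dm/m = −Q_out dt/(V₀ + 11.200 t); integrating gives ln(m/m₀) = −(Q_out/(Q_in−Q_out)) ln(V/V₀).
m = m₀ (V₀/V)^(Q_out/(Q_in−Q_out)) = 72.7 × (687/2199.0)^(1.5625) = 11.805 mol.
C = m/V = 11.805/2199.0 = 0.0053682 mol/L.

0.00537 mol/L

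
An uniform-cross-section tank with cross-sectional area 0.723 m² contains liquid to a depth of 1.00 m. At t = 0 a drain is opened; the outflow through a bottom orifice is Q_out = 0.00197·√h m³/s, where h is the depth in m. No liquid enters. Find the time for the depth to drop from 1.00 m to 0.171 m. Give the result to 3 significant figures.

With no inflow, A dh/dt = −0.00197 √h.
This is separable: 2 d(√h)/dt = −0.00197/A, so √h = √h₀ − (0.00197/(2A)) t.
t = 2A(√h₀ − √h)/0.00197 = 2·0.723·(√1.00 − √0.171)/0.00197
  = 1.4460 × (1.0000 − 0.41352) / 0.00197 = 430.48 s.

430 s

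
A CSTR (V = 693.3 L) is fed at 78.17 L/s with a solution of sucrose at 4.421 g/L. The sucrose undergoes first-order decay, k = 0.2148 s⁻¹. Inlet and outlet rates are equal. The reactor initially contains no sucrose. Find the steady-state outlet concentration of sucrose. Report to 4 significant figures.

1.522 g/L

V dC/dt = Q(C_in − C) − k V C.
At steady state: 0 = Q C_in − (Q + kV) C_ss, so C_ss = Q C_in/(Q + kV).
C_ss = 78.17·4.421/(78.17 + 0.2148·693.3) = 345.590/227.091 = 1.52181 g/L.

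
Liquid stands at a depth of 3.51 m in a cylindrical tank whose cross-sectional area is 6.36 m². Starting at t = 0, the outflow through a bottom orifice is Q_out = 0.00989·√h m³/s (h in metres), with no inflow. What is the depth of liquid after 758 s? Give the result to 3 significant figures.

Unsteady balance on liquid volume: A dh/dt = −0.00989 √h.
This is separable: 2 d(√h)/dt = −0.00989/A, so √h = √h₀ − (0.00989/(2A)) t.
√h = √3.51 − 0.00989·758/(2·6.36) = 1.8735 − 0.58936 = 1.2841.
h = 1.2841² = 1.6490 m.

1.65 m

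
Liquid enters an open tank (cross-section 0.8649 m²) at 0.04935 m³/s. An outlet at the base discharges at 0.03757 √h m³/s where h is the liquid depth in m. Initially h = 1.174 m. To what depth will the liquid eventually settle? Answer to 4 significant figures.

1.725 m

A dh/dt = Q_in − 0.03757 √h. Steady state requires inflow = outflow:
Q_in = 0.03757 √h_ss ⇒ √h_ss = 0.04935/0.03757 = 1.31355.
h_ss = 1.31355² = 1.72541 m. (Since h₀ = 1.174 m < h_ss, the level will rise toward this value.)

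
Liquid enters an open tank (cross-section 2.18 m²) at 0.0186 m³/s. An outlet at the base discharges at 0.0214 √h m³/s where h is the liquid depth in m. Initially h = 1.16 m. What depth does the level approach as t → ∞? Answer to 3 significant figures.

Level balance: A dh/dt = 0.0186 − 0.0214 √h. Setting dh/dt = 0:
Q_in = 0.0214 √h_ss ⇒ √h_ss = 0.0186/0.0214 = 0.86916.
h_ss = 0.86916² = 0.75544 m. (Since h₀ = 1.16 m > h_ss, the level will fall toward this value.)

0.755 m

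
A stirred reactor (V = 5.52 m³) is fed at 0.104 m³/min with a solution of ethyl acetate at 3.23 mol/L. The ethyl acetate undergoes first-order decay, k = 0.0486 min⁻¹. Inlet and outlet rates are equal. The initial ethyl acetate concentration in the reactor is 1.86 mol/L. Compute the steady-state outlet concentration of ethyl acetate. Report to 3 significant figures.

0.902 mol/L

V dC/dt = Q(C_in − C) − k V C.
At steady state: 0 = Q C_in − (Q + kV) C_ss, so C_ss = Q C_in/(Q + kV).
C_ss = 0.104·3.23/(0.104 + 0.0486·5.52) = 0.33592/0.37227 = 0.90235 mol/L.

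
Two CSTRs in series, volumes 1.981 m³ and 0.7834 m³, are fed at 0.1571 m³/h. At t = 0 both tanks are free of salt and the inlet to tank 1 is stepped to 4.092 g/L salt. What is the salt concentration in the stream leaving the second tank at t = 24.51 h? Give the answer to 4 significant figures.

Each tank obeys Vᵢ dCᵢ/dt = Q(Cᵢ₋₁ − Cᵢ), so τᵢ = Vᵢ/Q.
τ₁ = 1.981/0.1571 = 12.6098 h; τ₂ = 0.7834/0.1571 = 4.98663 h.
Solving the cascade with C₁(0)=C₂(0)=0 gives C₂(t) = C_in[1 − (τ₁ e^(−t/τ₁) − τ₂ e^(−t/τ₂))/(τ₁ − τ₂)].
At t = 24.51: e^(−t/τ₁) = 0.143170, e^(−t/τ₂) = 0.00733469.
C₂ = 4.092·[1 − (12.6098·0.143170 − 4.98663·0.00733469)/(7.62317)] = 4.092·0.767975 = 3.14255 g/L.

3.143 g/L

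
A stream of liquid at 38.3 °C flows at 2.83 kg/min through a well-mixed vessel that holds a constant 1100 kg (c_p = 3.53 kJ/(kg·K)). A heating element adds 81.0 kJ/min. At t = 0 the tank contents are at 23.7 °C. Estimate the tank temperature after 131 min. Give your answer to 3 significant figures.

30.2 °C

First-law balance (no shaft work): M c_p dT/dt = ṁ c_p (T_in − T) + 81.0.
τ = M/ṁ = 388.69 min; T_ss = T_in + Q̇/(ṁ c_p) = 38.3 + 81.0/(2.83·3.53) = 46.408 °C.
Integrating: T(t) = T_ss + (T₀ − T_ss) e^(−t/τ).
T(131) = 46.408 + (-22.708)·e^(−131/388.69) = 46.408 + (-22.708)·0.71389 = 30.197 °C.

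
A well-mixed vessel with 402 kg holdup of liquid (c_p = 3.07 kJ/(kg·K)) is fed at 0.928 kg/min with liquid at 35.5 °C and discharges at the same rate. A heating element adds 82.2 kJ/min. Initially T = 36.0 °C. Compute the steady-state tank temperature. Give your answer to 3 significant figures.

Heat balance on the well-mixed liquid: M c_p dT/dt = ṁ c_p (T_in − T) + 82.2.
At steady state dT/dt = 0 ⇒ T_ss = T_in + Q̇/(ṁ c_p) = 35.5 + 82.2/(0.928·3.07) = 64.353 °C.

64.4 °C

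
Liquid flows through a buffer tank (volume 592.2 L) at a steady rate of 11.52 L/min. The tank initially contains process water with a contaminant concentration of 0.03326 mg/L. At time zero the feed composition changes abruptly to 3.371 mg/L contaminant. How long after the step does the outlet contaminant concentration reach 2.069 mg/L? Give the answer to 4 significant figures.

Species balance: V dC/dt = Q(C_in − C) ⇒ τ = V/Q = 51.4063 min.
C(t) = C_in + (C₀ − C_in) e^(−t/τ). Set C = 2.069 and solve for t:
e^(−t/τ) = (C − C_in)/(C₀ − C_in) = (2.069 − 3.371)/(0.03326 − 3.371) = 0.390084
t = −τ ln(…) = 51.4063 × 0.941392 = 48.3935 min.

48.39 min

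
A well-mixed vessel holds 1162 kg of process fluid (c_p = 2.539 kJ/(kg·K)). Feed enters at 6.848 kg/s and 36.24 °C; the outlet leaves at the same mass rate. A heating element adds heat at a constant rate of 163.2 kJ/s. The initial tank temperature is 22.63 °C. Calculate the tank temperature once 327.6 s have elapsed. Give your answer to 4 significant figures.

M c_p dT/dt = ṁ c_p (T_in − T) + Q̇.
τ = M/ṁ = 169.685 s; T_ss = T_in + Q̇/(ṁ c_p) = 36.24 + 163.2/(6.848·2.539) = 45.6263 °C.
T approaches T_ss exponentially: T(t) = T_ss + (T₀ − T_ss) e^(−t/τ).
T(327.6) = 45.6263 + (-22.9963)·e^(−327.6/169.685) = 45.6263 + (-22.9963)·0.145055 = 42.2906 °C.

42.29 °C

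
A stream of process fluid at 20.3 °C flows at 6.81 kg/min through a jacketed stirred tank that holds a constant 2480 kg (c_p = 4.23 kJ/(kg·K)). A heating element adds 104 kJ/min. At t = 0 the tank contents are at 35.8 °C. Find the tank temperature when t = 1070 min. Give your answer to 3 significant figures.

Unsteady energy balance on the tank contents: M c_p dT/dt = ṁ c_p (T_in − T) + 104.
Rearrange: dT/dt = (T_ss − T)/τ with τ = M/ṁ = 364.17 min and T_ss = T_in + Q̇/(ṁ c_p) = 23.910 °C.
Solution: T(t) = T_ss + (T₀ − T_ss) e^(−t/τ).
T(1070) = 23.910 + (11.890)·e^(−1070/364.17) = 23.910 + (11.890)·0.052962 = 24.540 °C.

24.5 °C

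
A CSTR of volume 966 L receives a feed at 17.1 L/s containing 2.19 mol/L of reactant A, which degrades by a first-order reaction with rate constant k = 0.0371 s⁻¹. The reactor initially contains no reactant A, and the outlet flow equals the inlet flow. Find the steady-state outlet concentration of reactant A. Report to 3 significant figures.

0.707 mol/L

Species balance: V dC/dt = Q C_in − Q C − k V C.
At steady state: 0 = Q C_in − (Q + kV) C_ss, so C_ss = Q C_in/(Q + kV).
C_ss = 17.1·2.19/(17.1 + 0.0371·966) = 37.449/52.939 = 0.70740 mol/L.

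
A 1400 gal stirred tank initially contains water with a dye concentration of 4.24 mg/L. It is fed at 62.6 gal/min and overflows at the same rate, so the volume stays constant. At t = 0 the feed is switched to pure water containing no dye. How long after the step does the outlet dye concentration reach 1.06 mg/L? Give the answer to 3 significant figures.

Species balance on the tank: V dC/dt = Q(C_in − C), so τ = V/Q = 22.364 min.
C(t) = C_in + (C₀ − C_in) e^(−t/τ). Set C = 1.06 and solve for t:
e^(−t/τ) = (C − C_in)/(C₀ − C_in) = (1.06 − 0)/(4.24 − 0) = 0.25000
t = −τ ln(…) = 22.364 × 1.3863 = 31.003 min.

31.0 min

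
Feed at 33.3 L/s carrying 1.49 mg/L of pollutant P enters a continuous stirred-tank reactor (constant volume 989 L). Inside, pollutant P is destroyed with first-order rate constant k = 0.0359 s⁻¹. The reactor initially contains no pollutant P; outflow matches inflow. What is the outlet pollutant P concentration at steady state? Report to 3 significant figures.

0.721 mg/L

Species balance: V dC/dt = Q C_in − Q C − k V C.
At steady state: 0 = Q C_in − (Q + kV) C_ss, so C_ss = Q C_in/(Q + kV).
C_ss = 33.3·1.49/(33.3 + 0.0359·989) = 49.617/68.805 = 0.72112 mg/L.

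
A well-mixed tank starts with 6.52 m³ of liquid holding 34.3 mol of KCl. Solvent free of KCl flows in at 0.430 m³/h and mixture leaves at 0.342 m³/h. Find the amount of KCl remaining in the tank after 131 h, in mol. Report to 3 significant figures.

Total volume: dV/dt = Q_in − Q_out = 0.088000 m³/h, so V(t) = 6.52 + 0.088000 t and V(131) = 18.048 m³.
Solute balance: dm/dt = 0 − Q_out C = −Q_out m/V(t).
Separate: dm/m = −Q_out dt/V(t) ⇒ ln(m/m₀) = −(Q_out/(Q_in−Q_out)) ln(V/V₀).
m = m₀ (V₀/V)^(Q_out/(Q_in−Q_out)) = 34.3 × (6.52/18.048)^(3.8864) = 0.65587 mol.

0.656 mol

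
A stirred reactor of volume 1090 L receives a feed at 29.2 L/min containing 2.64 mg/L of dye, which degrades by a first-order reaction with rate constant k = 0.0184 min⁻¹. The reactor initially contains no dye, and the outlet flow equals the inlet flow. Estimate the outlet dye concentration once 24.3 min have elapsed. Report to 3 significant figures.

Accumulation = in − out − consumed: V dC/dt = Q C_in − Q C − k V C.
This is linear with rate a = Q/V + k = 0.045189 min⁻¹.
C_ss = Q C_in/(Q + kV) = 1.5650 mg/L; C(t) = C_ss + (C₀ − C_ss) e^(−a t).
C(24.3) = 1.5650 + (-1.5650)·e^(−0.045189·24.3) = 1.5650 + (-1.5650)·0.33351 = 1.0431 mg/L.

1.04 mg/L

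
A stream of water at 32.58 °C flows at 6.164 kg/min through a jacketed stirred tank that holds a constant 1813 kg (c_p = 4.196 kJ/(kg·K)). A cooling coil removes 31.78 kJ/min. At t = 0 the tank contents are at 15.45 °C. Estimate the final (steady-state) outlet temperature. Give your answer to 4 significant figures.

M c_p dT/dt = ṁ c_p (T_in − T) − Q̇.
At steady state dT/dt = 0 ⇒ T_ss = T_in − Q̇/(ṁ c_p) = 32.58 − 31.78/(6.164·4.196) = 31.3513 °C.

31.35 °C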